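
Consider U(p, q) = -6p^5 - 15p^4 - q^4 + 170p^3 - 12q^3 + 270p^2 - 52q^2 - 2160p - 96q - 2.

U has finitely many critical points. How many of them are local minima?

U separates as a function of p plus a function of q, so ∇U=0 decouples.
∂U/∂p = -30(p - 3)(p - 2)(p + 3)(p + 4) = 0 at p ∈ {-4, -3, 2, 3}; ∂U/∂q = -4(q + 2)(q + 3)(q + 4) = 0 at q ∈ {-4, -3, -2}.
The Hessian is diagonal: diag(U_pp, U_qq). Second derivatives: U_pp(-4)=1260, U_pp(-3)=-900, U_pp(2)=900, U_pp(3)=-1260; U_qq(-4)=-8, U_qq(-3)=4, U_qq(-2)=-8.
Local minima occur where both diagonal entries positive: (-4, -3), (2, -3). Count: 2.

2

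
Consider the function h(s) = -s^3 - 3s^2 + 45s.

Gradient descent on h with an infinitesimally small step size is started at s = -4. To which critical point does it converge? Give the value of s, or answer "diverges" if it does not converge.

h'(s) = -3(s - 3)(s + 5), so h'(-4) = 21.
Gradient descent moves in the -h' direction, i.e. s is decreasing.
The nearest critical point in that direction is s = -5, where h'' = 24 > 0 (a local minimum). The iterate converges there.

-5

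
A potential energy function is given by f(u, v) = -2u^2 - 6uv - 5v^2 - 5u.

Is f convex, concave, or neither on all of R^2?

f is quadratic, so its Hessian is the constant matrix H = [[-4, -6], [-6, -10]].
det(H) = 4, tr(H) = -14.
det(H) > 0 and tr(H) < 0, so H is negative definite everywhere: concave.

concave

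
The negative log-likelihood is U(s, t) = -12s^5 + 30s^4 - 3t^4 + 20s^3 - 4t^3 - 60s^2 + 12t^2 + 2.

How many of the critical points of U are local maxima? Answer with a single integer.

U separates as a function of s plus a function of t, so ∇U=0 decouples.
∂U/∂s = -60s(s - 2)(s - 1)(s + 1) = 0 at s ∈ {-1, 0, 1, 2}; ∂U/∂t = -12t(t - 1)(t + 2) = 0 at t ∈ {-2, 0, 1}.
The Hessian is diagonal: diag(U_ss, U_tt). Second derivatives: U_ss(-1)=360, U_ss(0)=-120, U_ss(1)=120, U_ss(2)=-360; U_tt(-2)=-72, U_tt(0)=24, U_tt(1)=-36.
Local maxima occur where both diagonal entries negative: (0, -2), (0, 1), (2, -2), (2, 1). Count: 4.

4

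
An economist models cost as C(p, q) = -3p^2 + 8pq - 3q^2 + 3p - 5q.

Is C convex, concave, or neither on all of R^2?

neither

C is quadratic, so its Hessian is the constant matrix H = [[-6, 8], [8, -6]].
det(H) = -28, tr(H) = -12.
det(H) < 0, so H is indefinite: neither convex nor concave.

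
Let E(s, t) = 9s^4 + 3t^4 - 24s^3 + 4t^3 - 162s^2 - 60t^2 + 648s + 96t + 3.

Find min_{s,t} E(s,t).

-2854

E(s,t) separates as P(s) + Q(t) + 3, so its minimum is min P + min Q + 3.
P'(s) = 36(s - 3)(s - 2)(s + 3) vanishes at s ∈ {-3, 2, 3}; Q'(t) = 12(t - 2)(t - 1)(t + 4) vanishes at t ∈ {-4, 1, 2}.
Local minima of P (where P''>0): P(-3)=-2025, P(3)=567. Local minima of Q: Q(-4)=-832, Q(2)=32.
So the global minimum of E is P(-3) + Q(-4) + 3 = -2025 − 832 + 3 = -2854, attained at (-3, -4).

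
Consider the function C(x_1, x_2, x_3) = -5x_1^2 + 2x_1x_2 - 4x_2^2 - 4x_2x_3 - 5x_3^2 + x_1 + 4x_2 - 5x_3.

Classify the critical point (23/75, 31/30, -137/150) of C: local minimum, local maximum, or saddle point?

local maximum

The Hessian is constant: H = [[-10, 2, 0], [2, -8, -4], [0, -4, -10]].
Leading principal minors: Δ₁ = -10, Δ₂ = 76, Δ₃ = -600.
The minors alternate sign starting negative (−, +, −), so H is negative definite: a local maximum.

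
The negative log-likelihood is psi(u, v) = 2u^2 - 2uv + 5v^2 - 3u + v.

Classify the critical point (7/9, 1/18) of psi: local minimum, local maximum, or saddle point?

local minimum

The Hessian of psi is constant: H = [[4, -2], [-2, 10]].
det(H) = 4·10 − (-2)² = 36.
det(H) > 0 and tr(H) = 14 > 0, so H is positive definite and the point is a local minimum.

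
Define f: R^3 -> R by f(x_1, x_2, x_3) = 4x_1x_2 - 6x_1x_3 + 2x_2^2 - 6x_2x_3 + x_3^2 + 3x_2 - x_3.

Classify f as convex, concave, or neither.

f is quadratic, so its Hessian is the constant matrix H = [[0, 4, -6], [4, 4, -6], [-6, -6, 2]].
Leading principal minors: 0, -16, 112.
Neither pattern holds ⇒ H is indefinite ⇒ neither convex nor concave.

neither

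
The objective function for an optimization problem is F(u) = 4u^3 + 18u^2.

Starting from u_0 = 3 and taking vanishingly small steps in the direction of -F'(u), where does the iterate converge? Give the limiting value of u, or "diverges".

0

F'(u) = 12u(u + 3), so F'(3) = 216.
Gradient descent moves in the -F' direction, i.e. u is decreasing.
The nearest critical point in that direction is u = 0, where F'' = 36 > 0 (a local minimum). The iterate converges there.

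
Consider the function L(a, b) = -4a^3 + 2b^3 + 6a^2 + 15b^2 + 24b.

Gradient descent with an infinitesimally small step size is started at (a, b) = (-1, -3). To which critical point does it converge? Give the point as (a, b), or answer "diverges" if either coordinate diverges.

(0, -1)

L is separable, so gradient descent decouples: a follows -∂L/∂a, b follows -∂L/∂b.
∂L/∂a = -12a(a - 1); at a=-1 this is -24, so a increases.
∂L/∂b = 6(b + 1)(b + 4); at b=-3 this is -12, so b increases.
a converges to its nearest critical value 0 (a local min of the a-part); b converges to -1. The iterate converges to (0, -1).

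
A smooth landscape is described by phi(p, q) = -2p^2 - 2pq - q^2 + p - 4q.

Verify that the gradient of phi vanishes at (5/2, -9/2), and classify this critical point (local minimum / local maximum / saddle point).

local maximum

∇phi = (-4p - 2q + 1, -2p - 2q - 4); substituting (5/2, -9/2) gives ∇phi = (0, 0), so (5/2, -9/2) is indeed a critical point.
The Hessian of phi is constant: H = [[-4, -2], [-2, -2]].
det(H) = (-4)·(-2) − (-2)² = 4.
det(H) > 0 and tr(H) = -6 < 0, so H is negative definite and the point is a local maximum.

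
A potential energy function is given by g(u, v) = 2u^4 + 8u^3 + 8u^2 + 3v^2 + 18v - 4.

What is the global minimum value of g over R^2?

-31

g(u,v) separates as P(u) + Q(v) − 4, so its minimum is min P + min Q − 4.
P'(u) = 8u(u + 1)(u + 2) vanishes at u ∈ {-2, -1, 0}; Q'(v) = 6v + 18 vanishes at v ∈ {-3}.
Local minima of P (where P''>0): P(-2)=0, P(0)=0. Local minima of Q: Q(-3)=-27.
So the global minimum of g is P(-2) + Q(-3) − 4 = 0 − 27 − 4 = -31, attained at (-2, -3).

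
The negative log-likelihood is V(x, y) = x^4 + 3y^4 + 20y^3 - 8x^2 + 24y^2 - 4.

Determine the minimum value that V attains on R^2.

V(x,y) separates as P(x) + Q(y) − 4, so its minimum is min P + min Q − 4.
P'(x) = 4x(x - 2)(x + 2) vanishes at x ∈ {-2, 0, 2}; Q'(y) = 12y(y + 1)(y + 4) vanishes at y ∈ {-4, -1, 0}.
Local minima of P (where P''>0): P(-2)=-16, P(2)=-16. Local minima of Q: Q(-4)=-128, Q(0)=0.
So the global minimum of V is P(-2) + Q(-4) − 4 = -16 − 128 − 4 = -148, attained at (-2, -4).

-148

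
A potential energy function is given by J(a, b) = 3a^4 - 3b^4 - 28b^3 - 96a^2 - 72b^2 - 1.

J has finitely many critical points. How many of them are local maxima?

J separates as a function of a plus a function of b, so ∇J=0 decouples.
∂J/∂a = 12a(a - 4)(a + 4) = 0 at a ∈ {-4, 0, 4}; ∂J/∂b = -12b(b + 3)(b + 4) = 0 at b ∈ {-4, -3, 0}.
The Hessian is diagonal: diag(J_aa, J_bb). Second derivatives: J_aa(-4)=384, J_aa(0)=-192, J_aa(4)=384; J_bb(-4)=-48, J_bb(-3)=36, J_bb(0)=-144.
Local maxima occur where both diagonal entries negative: (0, -4), (0, 0). Count: 2.

2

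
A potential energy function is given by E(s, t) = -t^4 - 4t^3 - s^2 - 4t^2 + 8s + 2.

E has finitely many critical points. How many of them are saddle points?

E separates as a function of s plus a function of t, so ∇E=0 decouples.
∂E/∂s = -2(s - 4) = 0 at s ∈ {4}; ∂E/∂t = -4t(t + 1)(t + 2) = 0 at t ∈ {-2, -1, 0}.
The Hessian is diagonal: diag(E_ss, E_tt). Second derivatives: E_ss(4)=-2; E_tt(-2)=-8, E_tt(-1)=4, E_tt(0)=-8.
Saddle points occur where the two diagonal entries have opposite signs: (4, -1). Count: 1.

1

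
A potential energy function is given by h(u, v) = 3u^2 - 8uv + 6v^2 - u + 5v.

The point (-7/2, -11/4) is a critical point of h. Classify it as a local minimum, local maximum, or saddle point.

local minimum

The Hessian of h is constant: H = [[6, -8], [-8, 12]].
det(H) = 6·12 − (-8)² = 8.
det(H) > 0 and tr(H) = 18 > 0, so H is positive definite and the point is a local minimum.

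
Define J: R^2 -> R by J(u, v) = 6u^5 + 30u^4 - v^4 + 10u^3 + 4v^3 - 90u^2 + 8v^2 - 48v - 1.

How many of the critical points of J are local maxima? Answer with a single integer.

J separates as a function of u plus a function of v, so ∇J=0 decouples.
∂J/∂u = 30u(u - 1)(u + 2)(u + 3) = 0 at u ∈ {-3, -2, 0, 1}; ∂J/∂v = -4(v - 3)(v - 2)(v + 2) = 0 at v ∈ {-2, 2, 3}.
The Hessian is diagonal: diag(J_uu, J_vv). Second derivatives: J_uu(-3)=-360, J_uu(-2)=180, J_uu(0)=-180, J_uu(1)=360; J_vv(-2)=-80, J_vv(2)=16, J_vv(3)=-20.
Local maxima occur where both diagonal entries negative: (-3, -2), (-3, 3), (0, -2), (0, 3). Count: 4.

4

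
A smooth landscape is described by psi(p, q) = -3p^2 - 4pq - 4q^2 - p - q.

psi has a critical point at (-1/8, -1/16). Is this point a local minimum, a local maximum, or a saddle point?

The Hessian of psi is constant: H = [[-6, -4], [-4, -8]].
det(H) = (-6)·(-8) − (-4)² = 32.
det(H) > 0 and tr(H) = -14 < 0, so H is negative definite and the point is a local maximum.

local maximum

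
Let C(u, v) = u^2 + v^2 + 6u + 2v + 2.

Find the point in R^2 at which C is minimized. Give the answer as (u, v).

(-3, -1)

C(u,v) separates as P(u) + Q(v) + 2, so its minimum is min P + min Q + 2.
P'(u) = 2u + 6 vanishes at u ∈ {-3}; Q'(v) = 2v + 2 vanishes at v ∈ {-1}.
Local minima of P (where P''>0): P(-3)=-9. Local minima of Q: Q(-1)=-1.
So the global minimum of C is P(-3) + Q(-1) + 2 = -9 − 1 + 2 = -8, attained at (-3, -1).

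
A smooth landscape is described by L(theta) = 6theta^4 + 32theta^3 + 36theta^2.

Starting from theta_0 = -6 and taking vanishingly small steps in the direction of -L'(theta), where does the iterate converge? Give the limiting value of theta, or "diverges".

L'(theta) = 24theta(theta + 1)(theta + 3), so L'(-6) = -2160.
Gradient descent moves in the -L' direction, i.e. theta is increasing.
The nearest critical point in that direction is theta = -3, where L'' = 144 > 0 (a local minimum). The iterate converges there.

-3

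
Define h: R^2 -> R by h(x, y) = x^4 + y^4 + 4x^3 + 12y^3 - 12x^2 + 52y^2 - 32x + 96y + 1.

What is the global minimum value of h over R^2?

h(x,y) separates as P(x) + Q(y) + 1, so its minimum is min P + min Q + 1.
P'(x) = 4(x - 2)(x + 1)(x + 4) vanishes at x ∈ {-4, -1, 2}; Q'(y) = 4(y + 2)(y + 3)(y + 4) vanishes at y ∈ {-4, -3, -2}.
Local minima of P (where P''>0): P(-4)=-64, P(2)=-64. Local minima of Q: Q(-4)=-64, Q(-2)=-64.
So the global minimum of h is P(-4) + Q(-4) + 1 = -64 − 64 + 1 = -127, attained at (-4, -4).

-127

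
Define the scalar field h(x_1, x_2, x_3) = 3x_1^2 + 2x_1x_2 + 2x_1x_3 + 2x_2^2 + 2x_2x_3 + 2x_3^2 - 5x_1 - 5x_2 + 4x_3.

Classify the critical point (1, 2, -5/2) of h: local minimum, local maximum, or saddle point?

local minimum

The Hessian is constant: H = [[6, 2, 2], [2, 4, 2], [2, 2, 4]].
Leading principal minors: Δ₁ = 6, Δ₂ = 20, Δ₃ = 56.
All leading minors are positive, so H is positive definite: a local minimum.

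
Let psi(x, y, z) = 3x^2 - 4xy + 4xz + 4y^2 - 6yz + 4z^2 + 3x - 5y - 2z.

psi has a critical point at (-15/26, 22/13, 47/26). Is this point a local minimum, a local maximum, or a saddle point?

local minimum

The Hessian is constant: H = [[6, -4, 4], [-4, 8, -6], [4, -6, 8]].
Leading principal minors: Δ₁ = 6, Δ₂ = 32, Δ₃ = 104.
All leading minors are positive, so H is positive definite: a local minimum.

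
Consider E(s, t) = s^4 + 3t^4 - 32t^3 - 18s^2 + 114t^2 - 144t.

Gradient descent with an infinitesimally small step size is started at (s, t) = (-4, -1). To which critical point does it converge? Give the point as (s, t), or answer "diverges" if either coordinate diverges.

E is separable, so gradient descent decouples: s follows -∂E/∂s, t follows -∂E/∂t.
∂E/∂s = 4s(s - 3)(s + 3); at s=-4 this is -112, so s increases.
∂E/∂t = 12(t - 4)(t - 3)(t - 1); at t=-1 this is -480, so t increases.
s converges to its nearest critical value -3 (a local min of the s-part); t converges to 1. The iterate converges to (-3, 1).

(-3, 1)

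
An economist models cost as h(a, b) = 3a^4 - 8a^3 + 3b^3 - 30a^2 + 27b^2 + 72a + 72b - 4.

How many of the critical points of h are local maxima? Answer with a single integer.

h separates as a function of a plus a function of b, so ∇h=0 decouples.
∂h/∂a = 12(a - 3)(a - 1)(a + 2) = 0 at a ∈ {-2, 1, 3}; ∂h/∂b = 9(b + 2)(b + 4) = 0 at b ∈ {-4, -2}.
The Hessian is diagonal: diag(h_aa, h_bb). Second derivatives: h_aa(-2)=180, h_aa(1)=-72, h_aa(3)=120; h_bb(-4)=-18, h_bb(-2)=18.
Local maxima occur where both diagonal entries negative: (1, -4). Count: 1.

1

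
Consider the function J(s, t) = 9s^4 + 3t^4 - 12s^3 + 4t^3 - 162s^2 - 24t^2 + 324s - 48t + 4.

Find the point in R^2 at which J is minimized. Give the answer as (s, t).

J(s,t) separates as P(s) + Q(t) + 4, so its minimum is min P + min Q + 4.
P'(s) = 36(s - 3)(s - 1)(s + 3) vanishes at s ∈ {-3, 1, 3}; Q'(t) = 12(t - 2)(t + 1)(t + 2) vanishes at t ∈ {-2, -1, 2}.
Local minima of P (where P''>0): P(-3)=-1377, P(3)=-81. Local minima of Q: Q(-2)=16, Q(2)=-112.
So the global minimum of J is P(-3) + Q(2) + 4 = -1377 − 112 + 4 = -1485, attained at (-3, 2).

(-3, 2)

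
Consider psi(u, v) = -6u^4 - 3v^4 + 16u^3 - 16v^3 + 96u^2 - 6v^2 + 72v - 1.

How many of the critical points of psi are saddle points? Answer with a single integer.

psi separates as a function of u plus a function of v, so ∇psi=0 decouples.
∂psi/∂u = -24u(u - 4)(u + 2) = 0 at u ∈ {-2, 0, 4}; ∂psi/∂v = -12(v - 1)(v + 2)(v + 3) = 0 at v ∈ {-3, -2, 1}.
The Hessian is diagonal: diag(psi_uu, psi_vv). Second derivatives: psi_uu(-2)=-288, psi_uu(0)=192, psi_uu(4)=-576; psi_vv(-3)=-48, psi_vv(-2)=36, psi_vv(1)=-144.
Saddle points occur where the two diagonal entries have opposite signs: (-2, -2), (0, -3), (0, 1), (4, -2). Count: 4.

4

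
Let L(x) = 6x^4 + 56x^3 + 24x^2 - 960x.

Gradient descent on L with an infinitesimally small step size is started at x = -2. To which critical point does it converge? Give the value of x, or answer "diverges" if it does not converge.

2

L'(x) = 24(x - 2)(x + 4)(x + 5), so L'(-2) = -576.
Gradient descent moves in the -L' direction, i.e. x is increasing.
The nearest critical point in that direction is x = 2, where L'' = 1008 > 0 (a local minimum). The iterate converges there.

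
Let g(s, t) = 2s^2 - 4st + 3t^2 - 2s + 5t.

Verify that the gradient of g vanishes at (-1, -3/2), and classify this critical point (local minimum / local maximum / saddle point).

∇g = (4s - 4t - 2, -4s + 6t + 5); substituting (-1, -3/2) gives ∇g = (0, 0), so (-1, -3/2) is indeed a critical point.
The Hessian of g is constant: H = [[4, -4], [-4, 6]].
det(H) = 4·6 − (-4)² = 8.
det(H) > 0 and tr(H) = 10 > 0, so H is positive definite and the point is a local minimum.

local minimum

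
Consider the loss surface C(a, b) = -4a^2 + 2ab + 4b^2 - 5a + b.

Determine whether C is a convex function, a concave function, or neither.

neither

C is quadratic, so its Hessian is the constant matrix H = [[-8, 2], [2, 8]].
det(H) = -68, tr(H) = 0.
det(H) < 0, so H is indefinite: neither convex nor concave.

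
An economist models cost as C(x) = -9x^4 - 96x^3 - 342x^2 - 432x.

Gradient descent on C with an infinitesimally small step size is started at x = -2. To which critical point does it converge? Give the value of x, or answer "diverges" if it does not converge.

-3

C'(x) = -36(x + 1)(x + 3)(x + 4), so C'(-2) = 72.
Gradient descent moves in the -C' direction, i.e. x is decreasing.
The nearest critical point in that direction is x = -3, where C'' = 72 > 0 (a local minimum). The iterate converges there.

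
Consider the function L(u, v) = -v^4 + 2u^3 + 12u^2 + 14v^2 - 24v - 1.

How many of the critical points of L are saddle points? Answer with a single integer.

L separates as a function of u plus a function of v, so ∇L=0 decouples.
∂L/∂u = 6u(u + 4) = 0 at u ∈ {-4, 0}; ∂L/∂v = -4(v - 2)(v - 1)(v + 3) = 0 at v ∈ {-3, 1, 2}.
The Hessian is diagonal: diag(L_uu, L_vv). Second derivatives: L_uu(-4)=-24, L_uu(0)=24; L_vv(-3)=-80, L_vv(1)=16, L_vv(2)=-20.
Saddle points occur where the two diagonal entries have opposite signs: (-4, 1), (0, -3), (0, 2). Count: 3.

3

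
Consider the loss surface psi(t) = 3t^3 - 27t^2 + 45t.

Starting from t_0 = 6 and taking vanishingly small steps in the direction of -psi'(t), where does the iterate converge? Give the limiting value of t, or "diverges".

psi'(t) = 9(t - 5)(t - 1), so psi'(6) = 45.
Gradient descent moves in the -psi' direction, i.e. t is decreasing.
The nearest critical point in that direction is t = 5, where psi'' = 36 > 0 (a local minimum). The iterate converges there.

5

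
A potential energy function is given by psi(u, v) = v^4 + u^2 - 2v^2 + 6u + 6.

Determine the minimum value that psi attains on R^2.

-4

psi(u,v) separates as P(u) + Q(v) + 6, so its minimum is min P + min Q + 6.
P'(u) = 2u + 6 vanishes at u ∈ {-3}; Q'(v) = 4v(v - 1)(v + 1) vanishes at v ∈ {-1, 0, 1}.
Local minima of P (where P''>0): P(-3)=-9. Local minima of Q: Q(-1)=-1, Q(1)=-1.
So the global minimum of psi is P(-3) + Q(-1) + 6 = -9 − 1 + 6 = -4, attained at (-3, -1).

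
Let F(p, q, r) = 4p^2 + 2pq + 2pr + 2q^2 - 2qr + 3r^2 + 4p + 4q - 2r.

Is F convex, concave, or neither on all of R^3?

convex

F is quadratic, so its Hessian is the constant matrix H = [[8, 2, 2], [2, 4, -2], [2, -2, 6]].
Leading principal minors: 8, 28, 104.
All positive ⇒ H ≻ 0 ⇒ convex.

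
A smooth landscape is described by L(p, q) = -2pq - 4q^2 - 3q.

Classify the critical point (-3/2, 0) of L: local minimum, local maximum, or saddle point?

saddle point

The Hessian of L is constant: H = [[0, -2], [-2, -8]].
det(H) = 0·(-8) − (-2)² = -4.
Since det(H) < 0, H is indefinite and the critical point is a saddle point.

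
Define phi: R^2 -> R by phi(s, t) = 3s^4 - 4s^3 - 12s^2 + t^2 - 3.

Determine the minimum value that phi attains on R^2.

-35

phi(s,t) separates as P(s) + Q(t) − 3, so its minimum is min P + min Q − 3.
P'(s) = 12s(s - 2)(s + 1) vanishes at s ∈ {-1, 0, 2}; Q'(t) = 2t vanishes at t ∈ {0}.
Local minima of P (where P''>0): P(-1)=-5, P(2)=-32. Local minima of Q: Q(0)=0.
So the global minimum of phi is P(2) + Q(0) − 3 = -32 + 0 − 3 = -35, attained at (2, 0).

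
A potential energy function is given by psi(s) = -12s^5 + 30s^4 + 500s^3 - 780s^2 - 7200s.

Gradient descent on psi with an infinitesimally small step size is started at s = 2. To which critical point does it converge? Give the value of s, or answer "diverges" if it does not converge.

psi'(s) = -60(s - 5)(s - 3)(s + 2)(s + 4), so psi'(2) = -4320.
Gradient descent moves in the -psi' direction, i.e. s is increasing.
The nearest critical point in that direction is s = 3, where psi'' = 4200 > 0 (a local minimum). The iterate converges there.

3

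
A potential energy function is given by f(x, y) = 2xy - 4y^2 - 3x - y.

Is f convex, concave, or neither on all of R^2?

neither

f is quadratic, so its Hessian is the constant matrix H = [[0, 2], [2, -8]].
det(H) = -4, tr(H) = -8.
det(H) < 0, so H is indefinite: neither convex nor concave.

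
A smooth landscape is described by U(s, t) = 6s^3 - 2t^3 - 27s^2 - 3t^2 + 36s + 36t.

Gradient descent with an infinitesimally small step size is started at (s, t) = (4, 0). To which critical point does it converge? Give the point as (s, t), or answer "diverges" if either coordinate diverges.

(2, -3)

U is separable, so gradient descent decouples: s follows -∂U/∂s, t follows -∂U/∂t.
∂U/∂s = 18(s - 2)(s - 1); at s=4 this is 108, so s decreases.
∂U/∂t = -6(t - 2)(t + 3); at t=0 this is 36, so t decreases.
s converges to its nearest critical value 2 (a local min of the s-part); t converges to -3. The iterate converges to (2, -3).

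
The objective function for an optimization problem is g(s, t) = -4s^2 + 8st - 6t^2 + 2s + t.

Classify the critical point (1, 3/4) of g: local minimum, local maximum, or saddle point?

local maximum

The Hessian of g is constant: H = [[-8, 8], [8, -12]].
det(H) = (-8)·(-12) − 8² = 32.
det(H) > 0 and tr(H) = -20 < 0, so H is negative definite and the point is a local maximum.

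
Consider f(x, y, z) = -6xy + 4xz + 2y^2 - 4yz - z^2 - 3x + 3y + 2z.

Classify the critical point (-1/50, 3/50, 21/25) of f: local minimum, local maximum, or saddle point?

saddle point

The Hessian is constant: H = [[0, -6, 4], [-6, 4, -4], [4, -4, -2]].
Leading principal minors: Δ₁ = 0, Δ₂ = -36, Δ₃ = 200.
The minors fit neither the all-positive nor the alternating-sign pattern, so H is indefinite: a saddle point.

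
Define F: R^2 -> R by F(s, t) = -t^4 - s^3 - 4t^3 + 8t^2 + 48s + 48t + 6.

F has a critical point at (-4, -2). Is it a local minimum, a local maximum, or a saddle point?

The mixed partial ∂²F/∂s∂t is 0, so the Hessian at any point is diag(F_ss, F_tt) = diag(-6s, 4(-3t^2 - 6t + 4)).
At (-4, -2): H = diag(24, 16).
Both eigenvalues are positive, so H is positive definite: a local minimum.

local minimum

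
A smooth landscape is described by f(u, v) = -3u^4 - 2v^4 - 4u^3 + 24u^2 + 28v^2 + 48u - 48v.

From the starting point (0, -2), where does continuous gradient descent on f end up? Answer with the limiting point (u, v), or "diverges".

(-1, 1)

f is separable, so gradient descent decouples: u follows -∂f/∂u, v follows -∂f/∂v.
∂f/∂u = -12(u - 2)(u + 1)(u + 2); at u=0 this is 48, so u decreases.
∂f/∂v = -8(v - 2)(v - 1)(v + 3); at v=-2 this is -96, so v increases.
u converges to its nearest critical value -1 (a local min of the u-part); v converges to 1. The iterate converges to (-1, 1).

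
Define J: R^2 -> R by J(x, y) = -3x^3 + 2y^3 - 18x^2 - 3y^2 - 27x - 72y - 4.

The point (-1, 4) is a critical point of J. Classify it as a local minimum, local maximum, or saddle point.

The mixed partial ∂²J/∂x∂y is 0, so the Hessian at any point is diag(J_xx, J_yy) = diag(-18(x + 2), 6(2y - 1)).
At (-1, 4): H = diag(-18, 42).
The eigenvalues have opposite signs, so H is indefinite: a saddle point.

saddle point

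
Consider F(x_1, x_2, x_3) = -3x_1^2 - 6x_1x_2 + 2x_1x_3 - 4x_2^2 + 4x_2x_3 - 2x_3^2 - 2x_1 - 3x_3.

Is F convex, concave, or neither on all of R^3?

F is quadratic, so its Hessian is the constant matrix H = [[-6, -6, 2], [-6, -8, 4], [2, 4, -4]].
Leading principal minors: -6, 12, -16.
Signs alternate −, +, − ⇒ H ≺ 0 ⇒ concave.

concave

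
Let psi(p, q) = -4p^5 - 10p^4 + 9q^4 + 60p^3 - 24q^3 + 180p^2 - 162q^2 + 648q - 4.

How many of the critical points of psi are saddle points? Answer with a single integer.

psi separates as a function of p plus a function of q, so ∇psi=0 decouples.
∂psi/∂p = -20p(p - 3)(p + 2)(p + 3) = 0 at p ∈ {-3, -2, 0, 3}; ∂psi/∂q = 36(q - 3)(q - 2)(q + 3) = 0 at q ∈ {-3, 2, 3}.
The Hessian is diagonal: diag(psi_pp, psi_qq). Second derivatives: psi_pp(-3)=360, psi_pp(-2)=-200, psi_pp(0)=360, psi_pp(3)=-1800; psi_qq(-3)=1080, psi_qq(2)=-180, psi_qq(3)=216.
Saddle points occur where the two diagonal entries have opposite signs: (-3, 2), (-2, -3), (-2, 3), (0, 2), (3, -3), (3, 3). Count: 6.

6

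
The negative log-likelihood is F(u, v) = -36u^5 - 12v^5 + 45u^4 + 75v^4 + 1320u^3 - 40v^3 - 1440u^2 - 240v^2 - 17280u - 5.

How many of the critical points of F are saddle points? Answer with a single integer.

8

F separates as a function of u plus a function of v, so ∇F=0 decouples.
∂F/∂u = -180(u - 4)(u - 3)(u + 2)(u + 4) = 0 at u ∈ {-4, -2, 3, 4}; ∂F/∂v = -60v(v - 4)(v - 2)(v + 1) = 0 at v ∈ {-1, 0, 2, 4}.
The Hessian is diagonal: diag(F_uu, F_vv). Second derivatives: F_uu(-4)=20160, F_uu(-2)=-10800, F_uu(3)=6300, F_uu(4)=-8640; F_vv(-1)=900, F_vv(0)=-480, F_vv(2)=720, F_vv(4)=-2400.
Saddle points occur where the two diagonal entries have opposite signs: (-4, 0), (-4, 4), (-2, -1), (-2, 2), (3, 0), (3, 4), (4, -1), (4, 2). Count: 8.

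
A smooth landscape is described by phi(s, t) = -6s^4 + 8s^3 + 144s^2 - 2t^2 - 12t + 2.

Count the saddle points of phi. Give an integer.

phi separates as a function of s plus a function of t, so ∇phi=0 decouples.
∂phi/∂s = -24s(s - 4)(s + 3) = 0 at s ∈ {-3, 0, 4}; ∂phi/∂t = -4(t + 3) = 0 at t ∈ {-3}.
The Hessian is diagonal: diag(phi_ss, phi_tt). Second derivatives: phi_ss(-3)=-504, phi_ss(0)=288, phi_ss(4)=-672; phi_tt(-3)=-4.
Saddle points occur where the two diagonal entries have opposite signs: (0, -3). Count: 1.

1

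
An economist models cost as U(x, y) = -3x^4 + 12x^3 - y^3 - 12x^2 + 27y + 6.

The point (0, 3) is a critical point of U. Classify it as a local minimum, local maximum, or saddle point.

local maximum

The mixed partial ∂²U/∂x∂y is 0, so the Hessian at any point is diag(U_xx, U_yy) = diag(12(-3x^2 + 6x - 2), -6y).
At (0, 3): H = diag(-24, -18).
Both eigenvalues are negative, so H is negative definite: a local maximum.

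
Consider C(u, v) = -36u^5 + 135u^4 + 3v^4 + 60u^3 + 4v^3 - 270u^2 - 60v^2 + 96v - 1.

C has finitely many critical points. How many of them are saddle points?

C separates as a function of u plus a function of v, so ∇C=0 decouples.
∂C/∂u = -180u(u - 3)(u - 1)(u + 1) = 0 at u ∈ {-1, 0, 1, 3}; ∂C/∂v = 12(v - 2)(v - 1)(v + 4) = 0 at v ∈ {-4, 1, 2}.
The Hessian is diagonal: diag(C_uu, C_vv). Second derivatives: C_uu(-1)=1440, C_uu(0)=-540, C_uu(1)=720, C_uu(3)=-4320; C_vv(-4)=360, C_vv(1)=-60, C_vv(2)=72.
Saddle points occur where the two diagonal entries have opposite signs: (-1, 1), (0, -4), (0, 2), (1, 1), (3, -4), (3, 2). Count: 6.

6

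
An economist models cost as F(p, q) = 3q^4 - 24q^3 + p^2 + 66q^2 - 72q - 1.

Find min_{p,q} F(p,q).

-28

F(p,q) separates as A(p) + B(q) − 1, so its minimum is min A + min B − 1.
A'(p) = 2p vanishes at p ∈ {0}; B'(q) = 12(q - 3)(q - 2)(q - 1) vanishes at q ∈ {1, 2, 3}.
Local minima of A (where A''>0): A(0)=0. Local minima of B: B(1)=-27, B(3)=-27.
So the global minimum of F is A(0) + B(1) − 1 = 0 − 27 − 1 = -28, attained at (0, 1).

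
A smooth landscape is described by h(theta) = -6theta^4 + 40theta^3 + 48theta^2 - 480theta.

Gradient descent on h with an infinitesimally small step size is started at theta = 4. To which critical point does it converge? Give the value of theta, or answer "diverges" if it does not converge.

2

h'(theta) = -24(theta - 5)(theta - 2)(theta + 2), so h'(4) = 288.
Gradient descent moves in the -h' direction, i.e. theta is decreasing.
The nearest critical point in that direction is theta = 2, where h'' = 288 > 0 (a local minimum). The iterate converges there.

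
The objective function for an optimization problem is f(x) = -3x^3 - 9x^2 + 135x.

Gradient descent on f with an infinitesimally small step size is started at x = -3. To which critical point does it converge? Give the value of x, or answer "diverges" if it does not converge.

-5

f'(x) = -9(x - 3)(x + 5), so f'(-3) = 108.
Gradient descent moves in the -f' direction, i.e. x is decreasing.
The nearest critical point in that direction is x = -5, where f'' = 72 > 0 (a local minimum). The iterate converges there.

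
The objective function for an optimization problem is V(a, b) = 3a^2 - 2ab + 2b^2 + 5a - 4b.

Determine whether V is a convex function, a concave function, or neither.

convex

V is quadratic, so its Hessian is the constant matrix H = [[6, -2], [-2, 4]].
det(H) = 20, tr(H) = 10.
det(H) > 0 and tr(H) > 0, so H is positive definite everywhere: convex.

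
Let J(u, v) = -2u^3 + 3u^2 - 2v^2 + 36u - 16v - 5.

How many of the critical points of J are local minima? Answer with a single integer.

0

J separates as a function of u plus a function of v, so ∇J=0 decouples.
∂J/∂u = -6(u - 3)(u + 2) = 0 at u ∈ {-2, 3}; ∂J/∂v = -4(v + 4) = 0 at v ∈ {-4}.
The Hessian is diagonal: diag(J_uu, J_vv). Second derivatives: J_uu(-2)=30, J_uu(3)=-30; J_vv(-4)=-4.
Local minima occur where both diagonal entries positive: none. Count: 0.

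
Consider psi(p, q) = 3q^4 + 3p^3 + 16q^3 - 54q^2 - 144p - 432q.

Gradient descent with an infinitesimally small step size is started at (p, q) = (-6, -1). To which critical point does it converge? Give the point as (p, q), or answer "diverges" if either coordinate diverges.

psi is separable, so gradient descent decouples: p follows -∂psi/∂p, q follows -∂psi/∂q.
∂psi/∂p = 9(p - 4)(p + 4); at p=-6 this is 180, so p decreases.
∂psi/∂q = 12(q - 3)(q + 3)(q + 4); at q=-1 this is -288, so q increases.
The p-coordinate has no critical point in that direction and runs off to infinity.

diverges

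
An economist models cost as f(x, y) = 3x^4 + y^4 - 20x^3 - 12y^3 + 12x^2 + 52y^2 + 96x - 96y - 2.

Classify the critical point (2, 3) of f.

The mixed partial ∂²f/∂x∂y is 0, so the Hessian at any point is diag(f_xx, f_yy) = diag(12(3x^2 - 10x + 2), 4(3y^2 - 18y + 26)).
At (2, 3): H = diag(-72, -4).
Both eigenvalues are negative, so H is negative definite: a local maximum.

local maximum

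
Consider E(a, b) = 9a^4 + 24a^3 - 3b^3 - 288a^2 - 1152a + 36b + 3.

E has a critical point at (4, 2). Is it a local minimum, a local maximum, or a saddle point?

The mixed partial ∂²E/∂a∂b is 0, so the Hessian at any point is diag(E_aa, E_bb) = diag(36(3a^2 + 4a - 16), -18b).
At (4, 2): H = diag(1728, -36).
The eigenvalues have opposite signs, so H is indefinite: a saddle point.

saddle point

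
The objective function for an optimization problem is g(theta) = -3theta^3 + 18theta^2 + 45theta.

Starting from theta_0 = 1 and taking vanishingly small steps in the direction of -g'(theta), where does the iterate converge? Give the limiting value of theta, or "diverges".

-1

g'(theta) = -9(theta - 5)(theta + 1), so g'(1) = 72.
Gradient descent moves in the -g' direction, i.e. theta is decreasing.
The nearest critical point in that direction is theta = -1, where g'' = 54 > 0 (a local minimum). The iterate converges there.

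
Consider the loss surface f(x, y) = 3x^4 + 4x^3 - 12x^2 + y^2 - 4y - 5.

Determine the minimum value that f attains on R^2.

-41

f(x,y) separates as P(x) + Q(y) − 5, so its minimum is min P + min Q − 5.
P'(x) = 12x(x - 1)(x + 2) vanishes at x ∈ {-2, 0, 1}; Q'(y) = 2y - 4 vanishes at y ∈ {2}.
Local minima of P (where P''>0): P(-2)=-32, P(1)=-5. Local minima of Q: Q(2)=-4.
So the global minimum of f is P(-2) + Q(2) − 5 = -32 − 4 − 5 = -41, attained at (-2, 2).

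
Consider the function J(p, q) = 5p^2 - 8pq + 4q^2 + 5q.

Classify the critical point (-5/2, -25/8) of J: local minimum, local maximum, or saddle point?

local minimum

The Hessian of J is constant: H = [[10, -8], [-8, 8]].
det(H) = 10·8 − (-8)² = 16.
det(H) > 0 and tr(H) = 18 > 0, so H is positive definite and the point is a local minimum.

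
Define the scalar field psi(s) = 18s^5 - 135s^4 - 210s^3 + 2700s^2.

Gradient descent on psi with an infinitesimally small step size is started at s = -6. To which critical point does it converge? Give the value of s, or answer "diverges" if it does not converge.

diverges

psi'(s) = 90s(s - 5)(s - 4)(s + 3), so psi'(-6) = 178200.
Gradient descent moves in the -psi' direction, i.e. s is decreasing.
There is no critical point below s=-6, and psi' keeps the same sign, so the iterate runs off to −∞.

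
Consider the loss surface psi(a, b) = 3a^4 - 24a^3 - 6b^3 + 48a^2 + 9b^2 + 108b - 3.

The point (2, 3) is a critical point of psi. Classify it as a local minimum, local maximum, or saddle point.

local maximum

The mixed partial ∂²psi/∂a∂b is 0, so the Hessian at any point is diag(psi_aa, psi_bb) = diag(12(3a^2 - 12a + 8), 18(-2b + 1)).
At (2, 3): H = diag(-48, -90).
Both eigenvalues are negative, so H is negative definite: a local maximum.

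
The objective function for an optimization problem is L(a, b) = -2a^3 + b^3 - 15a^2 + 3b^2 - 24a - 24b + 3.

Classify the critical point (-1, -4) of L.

local maximum

The mixed partial ∂²L/∂a∂b is 0, so the Hessian at any point is diag(L_aa, L_bb) = diag(-6(2a + 5), 6(b + 1)).
At (-1, -4): H = diag(-18, -18).
Both eigenvalues are negative, so H is negative definite: a local maximum.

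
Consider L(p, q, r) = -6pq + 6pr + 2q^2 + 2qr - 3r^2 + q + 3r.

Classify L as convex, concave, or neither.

neither

L is quadratic, so its Hessian is the constant matrix H = [[0, -6, 6], [-6, 4, 2], [6, 2, -6]].
Leading principal minors: 0, -36, -72.
Neither pattern holds ⇒ H is indefinite ⇒ neither convex nor concave.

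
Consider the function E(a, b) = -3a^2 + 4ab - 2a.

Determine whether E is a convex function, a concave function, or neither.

neither

E is quadratic, so its Hessian is the constant matrix H = [[-6, 4], [4, 0]].
det(H) = -16, tr(H) = -6.
det(H) < 0, so H is indefinite: neither convex nor concave.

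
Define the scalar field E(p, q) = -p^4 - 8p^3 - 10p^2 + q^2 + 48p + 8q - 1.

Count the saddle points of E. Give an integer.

2

E separates as a function of p plus a function of q, so ∇E=0 decouples.
∂E/∂p = -4(p - 1)(p + 3)(p + 4) = 0 at p ∈ {-4, -3, 1}; ∂E/∂q = 2(q + 4) = 0 at q ∈ {-4}.
The Hessian is diagonal: diag(E_pp, E_qq). Second derivatives: E_pp(-4)=-20, E_pp(-3)=16, E_pp(1)=-80; E_qq(-4)=2.
Saddle points occur where the two diagonal entries have opposite signs: (-4, -4), (1, -4). Count: 2.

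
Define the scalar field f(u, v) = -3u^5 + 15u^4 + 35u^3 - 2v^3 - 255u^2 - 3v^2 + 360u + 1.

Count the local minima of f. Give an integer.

f separates as a function of u plus a function of v, so ∇f=0 decouples.
∂f/∂u = -15(u - 4)(u - 2)(u - 1)(u + 3) = 0 at u ∈ {-3, 1, 2, 4}; ∂f/∂v = -6v(v + 1) = 0 at v ∈ {-1, 0}.
The Hessian is diagonal: diag(f_uu, f_vv). Second derivatives: f_uu(-3)=2100, f_uu(1)=-180, f_uu(2)=150, f_uu(4)=-630; f_vv(-1)=6, f_vv(0)=-6.
Local minima occur where both diagonal entries positive: (-3, -1), (2, -1). Count: 2.

2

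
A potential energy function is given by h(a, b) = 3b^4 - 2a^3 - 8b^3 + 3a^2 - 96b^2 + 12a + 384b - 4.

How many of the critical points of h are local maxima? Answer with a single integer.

1

h separates as a function of a plus a function of b, so ∇h=0 decouples.
∂h/∂a = -6(a - 2)(a + 1) = 0 at a ∈ {-1, 2}; ∂h/∂b = 12(b - 4)(b - 2)(b + 4) = 0 at b ∈ {-4, 2, 4}.
The Hessian is diagonal: diag(h_aa, h_bb). Second derivatives: h_aa(-1)=18, h_aa(2)=-18; h_bb(-4)=576, h_bb(2)=-144, h_bb(4)=192.
Local maxima occur where both diagonal entries negative: (2, 2). Count: 1.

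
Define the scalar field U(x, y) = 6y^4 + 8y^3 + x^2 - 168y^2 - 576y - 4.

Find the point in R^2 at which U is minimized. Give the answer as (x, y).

(0, 4)

U(x,y) separates as P(x) + Q(y) − 4, so its minimum is min P + min Q − 4.
P'(x) = 2x vanishes at x ∈ {0}; Q'(y) = 24(y - 4)(y + 2)(y + 3) vanishes at y ∈ {-3, -2, 4}.
Local minima of P (where P''>0): P(0)=0. Local minima of Q: Q(-3)=486, Q(4)=-2944.
So the global minimum of U is P(0) + Q(4) − 4 = 0 − 2944 − 4 = -2948, attained at (0, 4).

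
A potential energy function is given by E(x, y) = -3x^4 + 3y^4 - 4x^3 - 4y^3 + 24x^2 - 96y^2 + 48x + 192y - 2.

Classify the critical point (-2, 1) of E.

local maximum

The mixed partial ∂²E/∂x∂y is 0, so the Hessian at any point is diag(E_xx, E_yy) = diag(12(-3x^2 - 2x + 4), 12(3y^2 - 2y - 16)).
At (-2, 1): H = diag(-48, -180).
Both eigenvalues are negative, so H is negative definite: a local maximum.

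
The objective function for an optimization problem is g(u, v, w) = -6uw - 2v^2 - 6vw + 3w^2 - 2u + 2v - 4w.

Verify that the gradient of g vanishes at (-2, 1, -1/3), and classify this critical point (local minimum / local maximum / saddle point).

∇g = (-6w - 2, -4v - 6w + 2, -6u - 6v + 6w - 4); substituting (-2, 1, -1/3) gives ∇g = (0, 0, 0), so (-2, 1, -1/3) is indeed a critical point.
The Hessian is constant: H = [[0, 0, -6], [0, -4, -6], [-6, -6, 6]].
Leading principal minors: Δ₁ = 0, Δ₂ = 0, Δ₃ = 144.
The minors fit neither the all-positive nor the alternating-sign pattern, so H is indefinite: a saddle point.

saddle point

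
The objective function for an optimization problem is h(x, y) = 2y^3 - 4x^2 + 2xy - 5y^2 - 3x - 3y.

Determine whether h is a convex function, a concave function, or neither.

neither

The term 2y^3 is cubic, so the Hessian is not constant.
∂²h/∂y² = 12y - 10, which takes both signs as y varies (negative for sufficiently negative y). A diagonal entry of the Hessian changing sign means the Hessian is neither positive- nor negative-semidefinite on all of R^2.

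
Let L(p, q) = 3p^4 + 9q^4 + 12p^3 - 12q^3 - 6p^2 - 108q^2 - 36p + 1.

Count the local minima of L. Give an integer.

4

L separates as a function of p plus a function of q, so ∇L=0 decouples.
∂L/∂p = 12(p - 1)(p + 1)(p + 3) = 0 at p ∈ {-3, -1, 1}; ∂L/∂q = 36q(q - 3)(q + 2) = 0 at q ∈ {-2, 0, 3}.
The Hessian is diagonal: diag(L_pp, L_qq). Second derivatives: L_pp(-3)=96, L_pp(-1)=-48, L_pp(1)=96; L_qq(-2)=360, L_qq(0)=-216, L_qq(3)=540.
Local minima occur where both diagonal entries positive: (-3, -2), (-3, 3), (1, -2), (1, 3). Count: 4.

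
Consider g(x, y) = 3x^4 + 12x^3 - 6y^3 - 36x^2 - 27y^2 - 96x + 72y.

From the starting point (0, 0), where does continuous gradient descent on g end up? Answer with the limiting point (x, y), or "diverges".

g is separable, so gradient descent decouples: x follows -∂g/∂x, y follows -∂g/∂y.
∂g/∂x = 12(x - 2)(x + 1)(x + 4); at x=0 this is -96, so x increases.
∂g/∂y = -18(y - 1)(y + 4); at y=0 this is 72, so y decreases.
x converges to its nearest critical value 2 (a local min of the x-part); y converges to -4. The iterate converges to (2, -4).

(2, -4)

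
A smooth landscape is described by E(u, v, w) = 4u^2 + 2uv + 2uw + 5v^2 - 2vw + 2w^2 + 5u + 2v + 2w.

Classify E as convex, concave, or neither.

convex

E is quadratic, so its Hessian is the constant matrix H = [[8, 2, 2], [2, 10, -2], [2, -2, 4]].
Leading principal minors: 8, 76, 216.
All positive ⇒ H ≻ 0 ⇒ convex.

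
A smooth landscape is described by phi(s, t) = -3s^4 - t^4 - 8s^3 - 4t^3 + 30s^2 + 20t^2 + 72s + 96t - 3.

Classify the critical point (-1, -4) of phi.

The mixed partial ∂²phi/∂s∂t is 0, so the Hessian at any point is diag(phi_ss, phi_tt) = diag(12(-3s^2 - 4s + 5), 4(-3t^2 - 6t + 10)).
At (-1, -4): H = diag(72, -56).
The eigenvalues have opposite signs, so H is indefinite: a saddle point.

saddle point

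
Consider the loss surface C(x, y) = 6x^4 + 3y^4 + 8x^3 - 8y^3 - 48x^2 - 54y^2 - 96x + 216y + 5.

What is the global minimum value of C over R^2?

-894

C(x,y) separates as P(x) + Q(y) + 5, so its minimum is min P + min Q + 5.
P'(x) = 24(x - 2)(x + 1)(x + 2) vanishes at x ∈ {-2, -1, 2}; Q'(y) = 12(y - 3)(y - 2)(y + 3) vanishes at y ∈ {-3, 2, 3}.
Local minima of P (where P''>0): P(-2)=32, P(2)=-224. Local minima of Q: Q(-3)=-675, Q(3)=189.
So the global minimum of C is P(2) + Q(-3) + 5 = -224 − 675 + 5 = -894, attained at (2, -3).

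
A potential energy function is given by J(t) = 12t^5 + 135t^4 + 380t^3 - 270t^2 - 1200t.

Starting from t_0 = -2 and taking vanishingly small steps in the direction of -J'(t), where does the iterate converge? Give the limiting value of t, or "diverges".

J'(t) = 60(t - 1)(t + 1)(t + 4)(t + 5), so J'(-2) = 1080.
Gradient descent moves in the -J' direction, i.e. t is decreasing.
The nearest critical point in that direction is t = -4, where J'' = 900 > 0 (a local minimum). The iterate converges there.

-4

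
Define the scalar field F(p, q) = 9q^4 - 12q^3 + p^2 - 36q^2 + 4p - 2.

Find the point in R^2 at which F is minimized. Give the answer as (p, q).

F(p,q) separates as A(p) + B(q) − 2, so its minimum is min A + min B − 2.
A'(p) = 2p + 4 vanishes at p ∈ {-2}; B'(q) = 36q(q - 2)(q + 1) vanishes at q ∈ {-1, 0, 2}.
Local minima of A (where A''>0): A(-2)=-4. Local minima of B: B(-1)=-15, B(2)=-96.
So the global minimum of F is A(-2) + B(2) − 2 = -4 − 96 − 2 = -102, attained at (-2, 2).

(-2, 2)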